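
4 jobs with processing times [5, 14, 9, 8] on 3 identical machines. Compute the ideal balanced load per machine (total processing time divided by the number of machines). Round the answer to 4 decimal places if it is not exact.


Total processing time = 5 + 14 + 9 + 8 = 36
Number of machines = 3
Ideal balanced load = 36 / 3 = 12.0

12.0


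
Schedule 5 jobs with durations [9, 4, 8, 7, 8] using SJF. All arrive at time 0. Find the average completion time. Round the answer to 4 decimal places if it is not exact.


SJF order (ascending): [4, 7, 8, 8, 9]
Completion times:
  Job 1: burst=4, C=4
  Job 2: burst=7, C=11
  Job 3: burst=8, C=19
  Job 4: burst=8, C=27
  Job 5: burst=9, C=36
Average completion = 97/5 = 19.4

19.4


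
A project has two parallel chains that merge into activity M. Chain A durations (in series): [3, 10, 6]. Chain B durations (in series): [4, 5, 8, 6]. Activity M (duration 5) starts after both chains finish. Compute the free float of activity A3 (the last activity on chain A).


ES(A3) = sum of predecessors on chain A = 13
EF(A3) = ES + duration = 13 + 6 = 19
Successor of A3 is M. ES(M) = max(sum(A), sum(B)) = max(19, 23) = 23
Free float = ES(successor) - EF(current) = 23 - 19 = 4

4


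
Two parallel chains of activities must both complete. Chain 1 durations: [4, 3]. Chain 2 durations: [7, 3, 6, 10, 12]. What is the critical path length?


Path A total = 4 + 3 = 7
Path B total = 7 + 3 + 6 + 10 + 12 = 38
Critical path = longest path = max(7, 38) = 38

38


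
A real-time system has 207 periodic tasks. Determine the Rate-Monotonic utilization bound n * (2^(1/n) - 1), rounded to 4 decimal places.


Compute 2^(1/207) = 1.0033541497
Subtract 1: 1.0033541497 - 1 = 0.0033541497
Multiply by n: 207 * 0.0033541497 = 0.6943089879
Round to 4 dp: 0.6943

0.6943


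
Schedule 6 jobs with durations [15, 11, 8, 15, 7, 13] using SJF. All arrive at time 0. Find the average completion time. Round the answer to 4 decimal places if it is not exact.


SJF order (ascending): [7, 8, 11, 13, 15, 15]
Completion times:
  Job 1: burst=7, C=7
  Job 2: burst=8, C=15
  Job 3: burst=11, C=26
  Job 4: burst=13, C=39
  Job 5: burst=15, C=54
  Job 6: burst=15, C=69
Average completion = 210/6 = 35.0

35.0


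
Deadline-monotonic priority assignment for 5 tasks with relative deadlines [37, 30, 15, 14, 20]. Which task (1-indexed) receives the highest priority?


Sort tasks by relative deadline (ascending):
  Task 4: deadline = 14
  Task 3: deadline = 15
  Task 5: deadline = 20
  Task 2: deadline = 30
  Task 1: deadline = 37
Priority order (highest first): [4, 3, 5, 2, 1]
Highest priority task = 4

4


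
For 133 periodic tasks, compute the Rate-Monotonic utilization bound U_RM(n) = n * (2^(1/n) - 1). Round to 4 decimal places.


Compute 2^(1/133) = 1.0052252371
Subtract 1: 1.0052252371 - 1 = 0.0052252371
Multiply by n: 133 * 0.0052252371 = 0.6949565343
Round to 4 dp: 0.6950

0.6950


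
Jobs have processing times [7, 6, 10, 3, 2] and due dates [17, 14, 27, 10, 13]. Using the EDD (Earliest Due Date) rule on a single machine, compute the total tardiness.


Sort by due date (EDD order): [(3, 10), (2, 13), (6, 14), (7, 17), (10, 27)]
Compute completion times and tardiness:
  Job 1: p=3, d=10, C=3, tardiness=max(0,3-10)=0
  Job 2: p=2, d=13, C=5, tardiness=max(0,5-13)=0
  Job 3: p=6, d=14, C=11, tardiness=max(0,11-14)=0
  Job 4: p=7, d=17, C=18, tardiness=max(0,18-17)=1
  Job 5: p=10, d=27, C=28, tardiness=max(0,28-27)=1
Total tardiness = 2

2


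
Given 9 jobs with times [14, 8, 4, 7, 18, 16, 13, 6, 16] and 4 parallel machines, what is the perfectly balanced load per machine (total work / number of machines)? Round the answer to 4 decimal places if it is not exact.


Total processing time = 14 + 8 + 4 + 7 + 18 + 16 + 13 + 6 + 16 = 102
Number of machines = 4
Ideal balanced load = 102 / 4 = 25.5

25.5


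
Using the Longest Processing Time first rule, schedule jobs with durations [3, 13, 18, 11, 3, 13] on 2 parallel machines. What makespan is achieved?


Sort jobs in decreasing order (LPT): [18, 13, 13, 11, 3, 3]
Assign each job to the least loaded machine:
  Machine 1: jobs [18, 11, 3], load = 32
  Machine 2: jobs [13, 13, 3], load = 29
Makespan = max load = 32

32


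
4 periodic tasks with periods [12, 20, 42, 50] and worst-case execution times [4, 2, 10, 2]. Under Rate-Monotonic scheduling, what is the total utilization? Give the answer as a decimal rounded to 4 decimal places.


Compute individual utilizations (exact fractions):
  Task 1: C/T = 4/12 = 1/3 (approx. 0.3333)
  Task 2: C/T = 2/20 = 1/10 (approx. 0.1)
  Task 3: C/T = 10/42 = 5/21 (approx. 0.2381)
  Task 4: C/T = 2/50 = 1/25 (approx. 0.04)
Total utilization U = 1/3 + 1/10 + 5/21 + 1/25 = 249/350
Rounded to 4 decimal places: U = 0.7114
RM (Liu & Layland) bound for 4 tasks = 0.756828; compare with U = 249/350 (approx. 0.711429)
U <= bound, so schedulable by RM sufficient condition.

0.7114


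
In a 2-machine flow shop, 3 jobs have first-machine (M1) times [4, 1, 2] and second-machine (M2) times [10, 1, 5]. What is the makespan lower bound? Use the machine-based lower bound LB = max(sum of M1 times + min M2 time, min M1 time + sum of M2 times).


LB1 = sum(M1 times) + min(M2 times) = 7 + 1 = 8
LB2 = min(M1 times) + sum(M2 times) = 1 + 16 = 17
Lower bound = max(LB1, LB2) = max(8, 17) = 17

17


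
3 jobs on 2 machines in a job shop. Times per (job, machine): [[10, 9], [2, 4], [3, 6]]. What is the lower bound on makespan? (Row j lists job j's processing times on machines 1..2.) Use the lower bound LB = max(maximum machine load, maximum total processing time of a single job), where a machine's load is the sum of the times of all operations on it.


Machine loads:
  Machine 1: 10 + 2 + 3 = 15
  Machine 2: 9 + 4 + 6 = 19
Max machine load = 19
Job totals:
  Job 1: 19
  Job 2: 6
  Job 3: 9
Max job total = 19
Lower bound = max(19, 19) = 19

19


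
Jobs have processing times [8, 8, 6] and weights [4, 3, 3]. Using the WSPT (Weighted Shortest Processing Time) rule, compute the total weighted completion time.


Compute p/w ratios and sort ascending (WSPT): [(8, 4), (6, 3), (8, 3)]
Compute weighted completion times:
  Job (p=8,w=4): C=8, w*C=4*8=32
  Job (p=6,w=3): C=14, w*C=3*14=42
  Job (p=8,w=3): C=22, w*C=3*22=66
Total weighted completion time = 140

140


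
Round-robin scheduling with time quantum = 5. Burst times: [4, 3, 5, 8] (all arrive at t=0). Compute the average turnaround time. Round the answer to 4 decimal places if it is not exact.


Time quantum = 5
Execution trace:
  J1 runs 4 units, time = 4
  J2 runs 3 units, time = 7
  J3 runs 5 units, time = 12
  J4 runs 5 units, time = 17
  J4 runs 3 units, time = 20
Finish times: [4, 7, 12, 20]
Average turnaround = 43/4 = 10.75

10.75


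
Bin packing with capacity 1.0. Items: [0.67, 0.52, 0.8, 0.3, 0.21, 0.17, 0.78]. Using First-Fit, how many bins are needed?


Place items sequentially using First-Fit:
  Item 0.67 -> new Bin 1
  Item 0.52 -> new Bin 2
  Item 0.8 -> new Bin 3
  Item 0.3 -> Bin 1 (now 0.97)
  Item 0.21 -> Bin 2 (now 0.73)
  Item 0.17 -> Bin 2 (now 0.9)
  Item 0.78 -> new Bin 4
Total bins used = 4

4


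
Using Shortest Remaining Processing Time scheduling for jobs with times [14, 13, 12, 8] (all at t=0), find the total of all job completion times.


Since all jobs arrive at t=0, SRPT equals SPT ordering.
SPT order: [8, 12, 13, 14]
Completion times:
  Job 1: p=8, C=8
  Job 2: p=12, C=20
  Job 3: p=13, C=33
  Job 4: p=14, C=47
Total completion time = 8 + 20 + 33 + 47 = 108

108


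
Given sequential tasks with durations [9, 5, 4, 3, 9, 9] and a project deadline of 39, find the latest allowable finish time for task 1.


LF(activity 1) = deadline - sum of successor durations
Successors: activities 2 through 6 with durations [5, 4, 3, 9, 9]
Sum of successor durations = 30
LF = 39 - 30 = 9

9


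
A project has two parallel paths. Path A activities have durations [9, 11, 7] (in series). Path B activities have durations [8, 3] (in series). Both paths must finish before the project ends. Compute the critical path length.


Path A total = 9 + 11 + 7 = 27
Path B total = 8 + 3 = 11
Critical path = longest path = max(27, 11) = 27

27


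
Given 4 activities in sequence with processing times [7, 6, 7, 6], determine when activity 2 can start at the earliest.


Activity 2 starts after activities 1 through 1 complete.
Predecessor durations: [7]
ES = 7 = 7

7


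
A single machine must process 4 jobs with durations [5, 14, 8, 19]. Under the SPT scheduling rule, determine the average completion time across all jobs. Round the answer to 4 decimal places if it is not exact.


Sort jobs by processing time (SPT order): [5, 8, 14, 19]
Compute completion times sequentially:
  Job 1: processing = 5, completes at 5
  Job 2: processing = 8, completes at 13
  Job 3: processing = 14, completes at 27
  Job 4: processing = 19, completes at 46
Sum of completion times = 91
Average completion time = 91/4 = 22.75

22.75


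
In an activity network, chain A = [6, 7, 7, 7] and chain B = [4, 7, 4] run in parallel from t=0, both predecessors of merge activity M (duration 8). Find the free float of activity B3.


ES(B3) = sum of predecessors on chain B = 11
EF(B3) = ES + duration = 11 + 4 = 15
Successor of B3 is M. ES(M) = max(sum(A), sum(B)) = max(27, 15) = 27
Free float = ES(successor) - EF(current) = 27 - 15 = 12

12


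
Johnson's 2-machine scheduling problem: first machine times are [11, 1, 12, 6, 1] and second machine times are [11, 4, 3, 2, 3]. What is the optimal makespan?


Apply Johnson's rule:
  Group 1 (a <= b): [(2, 1, 4), (5, 1, 3), (1, 11, 11)]
  Group 2 (a > b): [(3, 12, 3), (4, 6, 2)]
Optimal job order: [2, 5, 1, 3, 4]
Schedule:
  Job 2: M1 done at 1, M2 done at 5
  Job 5: M1 done at 2, M2 done at 8
  Job 1: M1 done at 13, M2 done at 24
  Job 3: M1 done at 25, M2 done at 28
  Job 4: M1 done at 31, M2 done at 33
Makespan = 33

33


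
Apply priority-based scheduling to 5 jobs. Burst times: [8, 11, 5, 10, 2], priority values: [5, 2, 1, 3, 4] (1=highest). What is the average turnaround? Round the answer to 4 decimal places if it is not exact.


Sort by priority (ascending = highest first):
Order: [(1, 5), (2, 11), (3, 10), (4, 2), (5, 8)]
Completion times:
  Priority 1, burst=5, C=5
  Priority 2, burst=11, C=16
  Priority 3, burst=10, C=26
  Priority 4, burst=2, C=28
  Priority 5, burst=8, C=36
Average turnaround = 111/5 = 22.2

22.2


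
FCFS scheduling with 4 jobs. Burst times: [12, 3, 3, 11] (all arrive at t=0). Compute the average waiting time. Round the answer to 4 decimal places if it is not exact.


FCFS order (as given): [12, 3, 3, 11]
Waiting times:
  Job 1: wait = 0
  Job 2: wait = 12
  Job 3: wait = 15
  Job 4: wait = 18
Sum of waiting times = 45
Average waiting time = 45/4 = 11.25

11.25


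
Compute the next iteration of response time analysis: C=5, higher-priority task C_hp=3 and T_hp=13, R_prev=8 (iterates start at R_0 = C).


R_next = C + ceil(R_prev / T_hp) * C_hp
ceil(8 / 13) = ceil(0.6154) = 1
Interference = 1 * 3 = 3
R_next = 5 + 3 = 8
R_next = R_prev, so the iteration has converged (response time = 8).

8


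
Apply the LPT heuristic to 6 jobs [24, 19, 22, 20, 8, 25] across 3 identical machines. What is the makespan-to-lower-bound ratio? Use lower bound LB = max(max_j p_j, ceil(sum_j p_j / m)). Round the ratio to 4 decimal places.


LPT order: [25, 24, 22, 20, 19, 8]
Machine loads after assignment: [33, 43, 42]
LPT makespan = 43
Lower bound = max(max_job, ceil(total/3)) = max(25, 40) = 40
Ratio = 43 / 40 = 1.075

1.075


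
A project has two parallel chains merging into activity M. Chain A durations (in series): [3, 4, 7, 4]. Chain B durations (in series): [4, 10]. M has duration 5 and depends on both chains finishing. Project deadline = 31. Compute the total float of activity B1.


Forward pass: ES(B1) = sum of predecessors on chain B = 0
EF = ES + duration = 0 + 4 = 4
Backward pass: LF(M) = deadline = 31; LS(M) = 31 - 5 = 26
LF(B1) = LS(M) - sum(successors on chain B) = 26 - 10 = 16
LS = LF - duration = 16 - 4 = 12
Total float = LS - ES = 12 - 0 = 12

12


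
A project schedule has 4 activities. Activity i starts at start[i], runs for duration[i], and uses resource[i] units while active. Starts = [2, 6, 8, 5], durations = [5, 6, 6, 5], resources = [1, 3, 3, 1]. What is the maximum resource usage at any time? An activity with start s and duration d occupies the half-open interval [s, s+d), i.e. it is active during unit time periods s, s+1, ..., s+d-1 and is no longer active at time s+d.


Each activity i is active on [start_i, start_i + duration_i).
Compute total resource usage per time slot:
  t=0: active resources = [], total = 0
  t=1: active resources = [], total = 0
  t=2: active resources = [1], total = 1
  t=3: active resources = [1], total = 1
  t=4: active resources = [1], total = 1
  t=5: active resources = [1, 1], total = 2
  t=6: active resources = [1, 3, 1], total = 5
  t=7: active resources = [3, 1], total = 4
  t=8: active resources = [3, 3, 1], total = 7
  t=9: active resources = [3, 3, 1], total = 7
  t=10: active resources = [3, 3], total = 6
  t=11: active resources = [3, 3], total = 6
  t=12: active resources = [3], total = 3
  t=13: active resources = [3], total = 3
Peak resource demand = 7

7


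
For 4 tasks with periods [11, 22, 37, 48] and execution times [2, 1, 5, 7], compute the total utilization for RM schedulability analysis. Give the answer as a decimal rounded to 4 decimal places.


Compute individual utilizations (exact fractions):
  Task 1: C/T = 2/11 (approx. 0.1818)
  Task 2: C/T = 1/22 (approx. 0.0455)
  Task 3: C/T = 5/37 (approx. 0.1351)
  Task 4: C/T = 7/48 (approx. 0.1458)
Total utilization U = 2/11 + 1/22 + 5/37 + 7/48 = 9929/19536
Rounded to 4 decimal places: U = 0.5082
RM (Liu & Layland) bound for 4 tasks = 0.756828; compare with U = 9929/19536 (approx. 0.508241)
U <= bound, so schedulable by RM sufficient condition.

0.5082


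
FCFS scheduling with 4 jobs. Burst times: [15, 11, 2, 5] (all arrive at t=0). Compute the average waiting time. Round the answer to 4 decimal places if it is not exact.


FCFS order (as given): [15, 11, 2, 5]
Waiting times:
  Job 1: wait = 0
  Job 2: wait = 15
  Job 3: wait = 26
  Job 4: wait = 28
Sum of waiting times = 69
Average waiting time = 69/4 = 17.25

17.25


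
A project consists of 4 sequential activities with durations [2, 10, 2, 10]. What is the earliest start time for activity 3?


Activity 3 starts after activities 1 through 2 complete.
Predecessor durations: [2, 10]
ES = 2 + 10 = 12

12


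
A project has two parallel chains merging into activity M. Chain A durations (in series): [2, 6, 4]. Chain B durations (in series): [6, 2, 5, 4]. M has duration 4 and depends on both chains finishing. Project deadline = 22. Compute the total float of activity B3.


Forward pass: ES(B3) = sum of predecessors on chain B = 8
EF = ES + duration = 8 + 5 = 13
Backward pass: LF(M) = deadline = 22; LS(M) = 22 - 4 = 18
LF(B3) = LS(M) - sum(successors on chain B) = 18 - 4 = 14
LS = LF - duration = 14 - 5 = 9
Total float = LS - ES = 9 - 8 = 1

1


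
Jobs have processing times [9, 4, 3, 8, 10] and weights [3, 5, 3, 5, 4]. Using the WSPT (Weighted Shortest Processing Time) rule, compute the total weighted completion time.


Compute p/w ratios and sort ascending (WSPT): [(4, 5), (3, 3), (8, 5), (10, 4), (9, 3)]
Compute weighted completion times:
  Job (p=4,w=5): C=4, w*C=5*4=20
  Job (p=3,w=3): C=7, w*C=3*7=21
  Job (p=8,w=5): C=15, w*C=5*15=75
  Job (p=10,w=4): C=25, w*C=4*25=100
  Job (p=9,w=3): C=34, w*C=3*34=102
Total weighted completion time = 318

318


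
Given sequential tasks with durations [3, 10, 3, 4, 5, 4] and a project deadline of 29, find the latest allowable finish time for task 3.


LF(activity 3) = deadline - sum of successor durations
Successors: activities 4 through 6 with durations [4, 5, 4]
Sum of successor durations = 13
LF = 29 - 13 = 16

16


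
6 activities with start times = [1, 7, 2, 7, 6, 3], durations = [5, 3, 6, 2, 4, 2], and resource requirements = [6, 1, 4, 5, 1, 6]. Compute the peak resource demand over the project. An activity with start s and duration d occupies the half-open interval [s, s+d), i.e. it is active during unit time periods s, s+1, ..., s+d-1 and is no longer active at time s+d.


Each activity i is active on [start_i, start_i + duration_i).
Compute total resource usage per time slot:
  t=0: active resources = [], total = 0
  t=1: active resources = [6], total = 6
  t=2: active resources = [6, 4], total = 10
  t=3: active resources = [6, 4, 6], total = 16
  t=4: active resources = [6, 4, 6], total = 16
  t=5: active resources = [6, 4], total = 10
  t=6: active resources = [4, 1], total = 5
  t=7: active resources = [1, 4, 5, 1], total = 11
  t=8: active resources = [1, 5, 1], total = 7
  t=9: active resources = [1, 1], total = 2
Peak resource demand = 16

16


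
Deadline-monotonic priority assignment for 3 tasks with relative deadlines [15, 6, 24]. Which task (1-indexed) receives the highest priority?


Sort tasks by relative deadline (ascending):
  Task 2: deadline = 6
  Task 1: deadline = 15
  Task 3: deadline = 24
Priority order (highest first): [2, 1, 3]
Highest priority task = 2

2


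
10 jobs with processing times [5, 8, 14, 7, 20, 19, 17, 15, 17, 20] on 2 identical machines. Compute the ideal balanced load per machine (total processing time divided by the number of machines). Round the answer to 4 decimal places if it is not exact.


Total processing time = 5 + 8 + 14 + 7 + 20 + 19 + 17 + 15 + 17 + 20 = 142
Number of machines = 2
Ideal balanced load = 142 / 2 = 71.0

71.0


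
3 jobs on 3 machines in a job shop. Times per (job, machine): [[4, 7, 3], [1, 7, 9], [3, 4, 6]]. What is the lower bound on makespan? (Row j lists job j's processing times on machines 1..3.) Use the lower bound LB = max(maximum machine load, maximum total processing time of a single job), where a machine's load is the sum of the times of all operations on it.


Machine loads:
  Machine 1: 4 + 1 + 3 = 8
  Machine 2: 7 + 7 + 4 = 18
  Machine 3: 3 + 9 + 6 = 18
Max machine load = 18
Job totals:
  Job 1: 14
  Job 2: 17
  Job 3: 13
Max job total = 17
Lower bound = max(18, 17) = 18

18


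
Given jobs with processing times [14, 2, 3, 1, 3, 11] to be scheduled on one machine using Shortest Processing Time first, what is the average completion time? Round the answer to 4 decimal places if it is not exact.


Sort jobs by processing time (SPT order): [1, 2, 3, 3, 11, 14]
Compute completion times sequentially:
  Job 1: processing = 1, completes at 1
  Job 2: processing = 2, completes at 3
  Job 3: processing = 3, completes at 6
  Job 4: processing = 3, completes at 9
  Job 5: processing = 11, completes at 20
  Job 6: processing = 14, completes at 34
Sum of completion times = 73
Average completion time = 73/6 = 12.1667

12.1667


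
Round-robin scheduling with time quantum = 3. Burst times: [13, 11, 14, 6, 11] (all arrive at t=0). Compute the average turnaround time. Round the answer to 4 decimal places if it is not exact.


Time quantum = 3
Execution trace:
  J1 runs 3 units, time = 3
  J2 runs 3 units, time = 6
  J3 runs 3 units, time = 9
  J4 runs 3 units, time = 12
  J5 runs 3 units, time = 15
  J1 runs 3 units, time = 18
  J2 runs 3 units, time = 21
  J3 runs 3 units, time = 24
  J4 runs 3 units, time = 27
  J5 runs 3 units, time = 30
  J1 runs 3 units, time = 33
  J2 runs 3 units, time = 36
  J3 runs 3 units, time = 39
  J5 runs 3 units, time = 42
  J1 runs 3 units, time = 45
  J2 runs 2 units, time = 47
  J3 runs 3 units, time = 50
  J5 runs 2 units, time = 52
  J1 runs 1 units, time = 53
  J3 runs 2 units, time = 55
Finish times: [53, 47, 55, 27, 52]
Average turnaround = 234/5 = 46.8

46.8


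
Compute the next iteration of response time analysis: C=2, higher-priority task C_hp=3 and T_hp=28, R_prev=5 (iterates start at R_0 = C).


R_next = C + ceil(R_prev / T_hp) * C_hp
ceil(5 / 28) = ceil(0.1786) = 1
Interference = 1 * 3 = 3
R_next = 2 + 3 = 5
R_next = R_prev, so the iteration has converged (response time = 5).

5


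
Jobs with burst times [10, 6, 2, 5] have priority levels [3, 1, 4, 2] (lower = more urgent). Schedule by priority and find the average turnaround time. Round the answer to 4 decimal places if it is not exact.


Sort by priority (ascending = highest first):
Order: [(1, 6), (2, 5), (3, 10), (4, 2)]
Completion times:
  Priority 1, burst=6, C=6
  Priority 2, burst=5, C=11
  Priority 3, burst=10, C=21
  Priority 4, burst=2, C=23
Average turnaround = 61/4 = 15.25

15.25


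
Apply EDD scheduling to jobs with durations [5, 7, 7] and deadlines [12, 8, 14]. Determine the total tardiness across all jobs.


Sort by due date (EDD order): [(7, 8), (5, 12), (7, 14)]
Compute completion times and tardiness:
  Job 1: p=7, d=8, C=7, tardiness=max(0,7-8)=0
  Job 2: p=5, d=12, C=12, tardiness=max(0,12-12)=0
  Job 3: p=7, d=14, C=19, tardiness=max(0,19-14)=5
Total tardiness = 5

5


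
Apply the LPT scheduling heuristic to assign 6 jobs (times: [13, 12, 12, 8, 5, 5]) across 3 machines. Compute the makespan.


Sort jobs in decreasing order (LPT): [13, 12, 12, 8, 5, 5]
Assign each job to the least loaded machine:
  Machine 1: jobs [13, 5], load = 18
  Machine 2: jobs [12, 8], load = 20
  Machine 3: jobs [12, 5], load = 17
Makespan = max load = 20

20


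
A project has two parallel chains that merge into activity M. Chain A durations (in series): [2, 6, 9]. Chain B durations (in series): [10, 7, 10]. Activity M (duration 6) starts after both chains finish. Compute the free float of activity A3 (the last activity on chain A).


ES(A3) = sum of predecessors on chain A = 8
EF(A3) = ES + duration = 8 + 9 = 17
Successor of A3 is M. ES(M) = max(sum(A), sum(B)) = max(17, 27) = 27
Free float = ES(successor) - EF(current) = 27 - 17 = 10

10


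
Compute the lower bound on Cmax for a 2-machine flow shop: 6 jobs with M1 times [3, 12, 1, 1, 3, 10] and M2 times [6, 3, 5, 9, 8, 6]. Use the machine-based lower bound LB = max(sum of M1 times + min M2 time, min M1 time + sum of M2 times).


LB1 = sum(M1 times) + min(M2 times) = 30 + 3 = 33
LB2 = min(M1 times) + sum(M2 times) = 1 + 37 = 38
Lower bound = max(LB1, LB2) = max(33, 38) = 38

38


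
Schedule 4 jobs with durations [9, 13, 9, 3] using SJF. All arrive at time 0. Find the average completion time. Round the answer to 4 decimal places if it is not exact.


SJF order (ascending): [3, 9, 9, 13]
Completion times:
  Job 1: burst=3, C=3
  Job 2: burst=9, C=12
  Job 3: burst=9, C=21
  Job 4: burst=13, C=34
Average completion = 70/4 = 17.5

17.5


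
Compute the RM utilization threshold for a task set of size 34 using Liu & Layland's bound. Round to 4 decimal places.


Compute 2^(1/34) = 1.0205959096
Subtract 1: 1.0205959096 - 1 = 0.0205959096
Multiply by n: 34 * 0.0205959096 = 0.7002609264
Round to 4 dp: 0.7003

0.7003


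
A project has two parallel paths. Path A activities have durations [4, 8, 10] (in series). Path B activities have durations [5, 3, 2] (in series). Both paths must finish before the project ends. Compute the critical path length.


Path A total = 4 + 8 + 10 = 22
Path B total = 5 + 3 + 2 = 10
Critical path = longest path = max(22, 10) = 22

22


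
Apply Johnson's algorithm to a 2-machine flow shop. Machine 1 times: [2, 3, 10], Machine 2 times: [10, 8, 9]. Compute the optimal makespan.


Apply Johnson's rule:
  Group 1 (a <= b): [(1, 2, 10), (2, 3, 8)]
  Group 2 (a > b): [(3, 10, 9)]
Optimal job order: [1, 2, 3]
Schedule:
  Job 1: M1 done at 2, M2 done at 12
  Job 2: M1 done at 5, M2 done at 20
  Job 3: M1 done at 15, M2 done at 29
Makespan = 29

29


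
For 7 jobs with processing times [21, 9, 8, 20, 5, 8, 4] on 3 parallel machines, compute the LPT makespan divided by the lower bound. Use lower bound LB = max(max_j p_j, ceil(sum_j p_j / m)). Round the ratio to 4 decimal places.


LPT order: [21, 20, 9, 8, 8, 5, 4]
Machine loads after assignment: [25, 25, 25]
LPT makespan = 25
Lower bound = max(max_job, ceil(total/3)) = max(21, 25) = 25
Ratio = 25 / 25 = 1.0

1.0


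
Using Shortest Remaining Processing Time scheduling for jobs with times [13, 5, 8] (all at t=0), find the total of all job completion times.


Since all jobs arrive at t=0, SRPT equals SPT ordering.
SPT order: [5, 8, 13]
Completion times:
  Job 1: p=5, C=5
  Job 2: p=8, C=13
  Job 3: p=13, C=26
Total completion time = 5 + 13 + 26 = 44

44


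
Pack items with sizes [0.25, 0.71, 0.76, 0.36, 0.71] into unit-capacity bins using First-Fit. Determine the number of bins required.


Place items sequentially using First-Fit:
  Item 0.25 -> new Bin 1
  Item 0.71 -> Bin 1 (now 0.96)
  Item 0.76 -> new Bin 2
  Item 0.36 -> new Bin 3
  Item 0.71 -> new Bin 4
Total bins used = 4

4


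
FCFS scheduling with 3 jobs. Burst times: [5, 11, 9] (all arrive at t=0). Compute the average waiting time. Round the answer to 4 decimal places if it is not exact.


FCFS order (as given): [5, 11, 9]
Waiting times:
  Job 1: wait = 0
  Job 2: wait = 5
  Job 3: wait = 16
Sum of waiting times = 21
Average waiting time = 21/3 = 7.0

7.0


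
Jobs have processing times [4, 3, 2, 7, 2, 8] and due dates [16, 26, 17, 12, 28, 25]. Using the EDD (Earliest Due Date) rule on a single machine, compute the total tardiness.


Sort by due date (EDD order): [(7, 12), (4, 16), (2, 17), (8, 25), (3, 26), (2, 28)]
Compute completion times and tardiness:
  Job 1: p=7, d=12, C=7, tardiness=max(0,7-12)=0
  Job 2: p=4, d=16, C=11, tardiness=max(0,11-16)=0
  Job 3: p=2, d=17, C=13, tardiness=max(0,13-17)=0
  Job 4: p=8, d=25, C=21, tardiness=max(0,21-25)=0
  Job 5: p=3, d=26, C=24, tardiness=max(0,24-26)=0
  Job 6: p=2, d=28, C=26, tardiness=max(0,26-28)=0
Total tardiness = 0

0


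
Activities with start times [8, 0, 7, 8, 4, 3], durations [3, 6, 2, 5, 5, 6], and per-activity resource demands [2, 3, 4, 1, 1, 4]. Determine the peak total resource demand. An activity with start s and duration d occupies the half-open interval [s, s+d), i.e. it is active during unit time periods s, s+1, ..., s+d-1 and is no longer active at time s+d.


Each activity i is active on [start_i, start_i + duration_i).
Compute total resource usage per time slot:
  t=0: active resources = [3], total = 3
  t=1: active resources = [3], total = 3
  t=2: active resources = [3], total = 3
  t=3: active resources = [3, 4], total = 7
  t=4: active resources = [3, 1, 4], total = 8
  t=5: active resources = [3, 1, 4], total = 8
  t=6: active resources = [1, 4], total = 5
  t=7: active resources = [4, 1, 4], total = 9
  t=8: active resources = [2, 4, 1, 1, 4], total = 12
  t=9: active resources = [2, 1], total = 3
  t=10: active resources = [2, 1], total = 3
  t=11: active resources = [1], total = 1
  t=12: active resources = [1], total = 1
Peak resource demand = 12

12


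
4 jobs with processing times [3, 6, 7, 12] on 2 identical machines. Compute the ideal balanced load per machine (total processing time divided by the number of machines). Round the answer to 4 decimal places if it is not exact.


Total processing time = 3 + 6 + 7 + 12 = 28
Number of machines = 2
Ideal balanced load = 28 / 2 = 14.0

14.0


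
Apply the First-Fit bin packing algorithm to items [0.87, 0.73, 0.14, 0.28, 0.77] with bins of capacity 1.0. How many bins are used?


Place items sequentially using First-Fit:
  Item 0.87 -> new Bin 1
  Item 0.73 -> new Bin 2
  Item 0.14 -> Bin 2 (now 0.87)
  Item 0.28 -> new Bin 3
  Item 0.77 -> new Bin 4
Total bins used = 4

4


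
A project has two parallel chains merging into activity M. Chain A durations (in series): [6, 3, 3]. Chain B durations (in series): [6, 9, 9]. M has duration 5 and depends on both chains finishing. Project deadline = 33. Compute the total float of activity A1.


Forward pass: ES(A1) = sum of predecessors on chain A = 0
EF = ES + duration = 0 + 6 = 6
Backward pass: LF(M) = deadline = 33; LS(M) = 33 - 5 = 28
LF(A1) = LS(M) - sum(successors on chain A) = 28 - 6 = 22
LS = LF - duration = 22 - 6 = 16
Total float = LS - ES = 16 - 0 = 16

16


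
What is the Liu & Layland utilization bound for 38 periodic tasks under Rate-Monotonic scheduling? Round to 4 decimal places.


Compute 2^(1/38) = 1.0184080933
Subtract 1: 1.0184080933 - 1 = 0.0184080933
Multiply by n: 38 * 0.0184080933 = 0.6995075454
Round to 4 dp: 0.6995

0.6995


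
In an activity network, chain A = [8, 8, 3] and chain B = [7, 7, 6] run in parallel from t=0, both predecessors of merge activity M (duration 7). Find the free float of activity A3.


ES(A3) = sum of predecessors on chain A = 16
EF(A3) = ES + duration = 16 + 3 = 19
Successor of A3 is M. ES(M) = max(sum(A), sum(B)) = max(19, 20) = 20
Free float = ES(successor) - EF(current) = 20 - 19 = 1

1


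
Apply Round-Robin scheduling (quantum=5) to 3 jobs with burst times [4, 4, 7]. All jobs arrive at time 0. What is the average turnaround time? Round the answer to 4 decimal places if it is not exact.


Time quantum = 5
Execution trace:
  J1 runs 4 units, time = 4
  J2 runs 4 units, time = 8
  J3 runs 5 units, time = 13
  J3 runs 2 units, time = 15
Finish times: [4, 8, 15]
Average turnaround = 27/3 = 9.0

9.0


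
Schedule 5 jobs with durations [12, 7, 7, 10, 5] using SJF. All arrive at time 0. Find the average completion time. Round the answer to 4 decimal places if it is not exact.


SJF order (ascending): [5, 7, 7, 10, 12]
Completion times:
  Job 1: burst=5, C=5
  Job 2: burst=7, C=12
  Job 3: burst=7, C=19
  Job 4: burst=10, C=29
  Job 5: burst=12, C=41
Average completion = 106/5 = 21.2

21.2


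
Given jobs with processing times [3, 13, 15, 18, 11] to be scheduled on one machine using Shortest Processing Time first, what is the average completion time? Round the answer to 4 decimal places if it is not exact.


Sort jobs by processing time (SPT order): [3, 11, 13, 15, 18]
Compute completion times sequentially:
  Job 1: processing = 3, completes at 3
  Job 2: processing = 11, completes at 14
  Job 3: processing = 13, completes at 27
  Job 4: processing = 15, completes at 42
  Job 5: processing = 18, completes at 60
Sum of completion times = 146
Average completion time = 146/5 = 29.2

29.2


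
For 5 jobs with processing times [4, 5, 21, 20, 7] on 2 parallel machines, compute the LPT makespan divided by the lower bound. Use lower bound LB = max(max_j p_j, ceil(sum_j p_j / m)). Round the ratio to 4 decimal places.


LPT order: [21, 20, 7, 5, 4]
Machine loads after assignment: [30, 27]
LPT makespan = 30
Lower bound = max(max_job, ceil(total/2)) = max(21, 29) = 29
Ratio = 30 / 29 = 1.0345

1.0345


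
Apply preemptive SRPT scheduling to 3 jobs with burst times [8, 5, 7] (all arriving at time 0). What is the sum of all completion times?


Since all jobs arrive at t=0, SRPT equals SPT ordering.
SPT order: [5, 7, 8]
Completion times:
  Job 1: p=5, C=5
  Job 2: p=7, C=12
  Job 3: p=8, C=20
Total completion time = 5 + 12 + 20 = 37

37


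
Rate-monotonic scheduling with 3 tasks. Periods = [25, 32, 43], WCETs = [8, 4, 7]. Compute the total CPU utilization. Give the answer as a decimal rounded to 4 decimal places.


Compute individual utilizations (exact fractions):
  Task 1: C/T = 8/25 (approx. 0.32)
  Task 2: C/T = 4/32 = 1/8 (approx. 0.125)
  Task 3: C/T = 7/43 (approx. 0.1628)
Total utilization U = 8/25 + 1/8 + 7/43 = 5227/8600
Rounded to 4 decimal places: U = 0.6078
RM (Liu & Layland) bound for 3 tasks = 0.779763; compare with U = 5227/8600 (approx. 0.607791)
U <= bound, so schedulable by RM sufficient condition.

0.6078


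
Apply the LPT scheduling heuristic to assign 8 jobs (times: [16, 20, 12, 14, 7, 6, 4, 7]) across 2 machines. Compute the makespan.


Sort jobs in decreasing order (LPT): [20, 16, 14, 12, 7, 7, 6, 4]
Assign each job to the least loaded machine:
  Machine 1: jobs [20, 12, 7, 4], load = 43
  Machine 2: jobs [16, 14, 7, 6], load = 43
Makespan = max load = 43

43


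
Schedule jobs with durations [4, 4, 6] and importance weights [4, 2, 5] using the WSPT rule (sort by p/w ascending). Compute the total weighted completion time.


Compute p/w ratios and sort ascending (WSPT): [(4, 4), (6, 5), (4, 2)]
Compute weighted completion times:
  Job (p=4,w=4): C=4, w*C=4*4=16
  Job (p=6,w=5): C=10, w*C=5*10=50
  Job (p=4,w=2): C=14, w*C=2*14=28
Total weighted completion time = 94

94


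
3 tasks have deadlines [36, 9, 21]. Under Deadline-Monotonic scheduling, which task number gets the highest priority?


Sort tasks by relative deadline (ascending):
  Task 2: deadline = 9
  Task 3: deadline = 21
  Task 1: deadline = 36
Priority order (highest first): [2, 3, 1]
Highest priority task = 2

2


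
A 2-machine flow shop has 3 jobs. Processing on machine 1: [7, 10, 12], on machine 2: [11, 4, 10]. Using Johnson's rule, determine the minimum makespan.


Apply Johnson's rule:
  Group 1 (a <= b): [(1, 7, 11)]
  Group 2 (a > b): [(3, 12, 10), (2, 10, 4)]
Optimal job order: [1, 3, 2]
Schedule:
  Job 1: M1 done at 7, M2 done at 18
  Job 3: M1 done at 19, M2 done at 29
  Job 2: M1 done at 29, M2 done at 33
Makespan = 33

33


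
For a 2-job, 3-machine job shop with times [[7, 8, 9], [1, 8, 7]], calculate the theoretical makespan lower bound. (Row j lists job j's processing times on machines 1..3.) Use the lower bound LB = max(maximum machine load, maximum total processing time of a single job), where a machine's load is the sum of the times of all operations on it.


Machine loads:
  Machine 1: 7 + 1 = 8
  Machine 2: 8 + 8 = 16
  Machine 3: 9 + 7 = 16
Max machine load = 16
Job totals:
  Job 1: 24
  Job 2: 16
Max job total = 24
Lower bound = max(16, 24) = 24

24


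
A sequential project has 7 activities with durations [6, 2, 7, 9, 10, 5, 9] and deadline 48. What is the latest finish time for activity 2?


LF(activity 2) = deadline - sum of successor durations
Successors: activities 3 through 7 with durations [7, 9, 10, 5, 9]
Sum of successor durations = 40
LF = 48 - 40 = 8

8


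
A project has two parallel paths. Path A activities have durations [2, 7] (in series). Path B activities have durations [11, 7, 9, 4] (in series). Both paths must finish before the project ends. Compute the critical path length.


Path A total = 2 + 7 = 9
Path B total = 11 + 7 + 9 + 4 = 31
Critical path = longest path = max(9, 31) = 31

31


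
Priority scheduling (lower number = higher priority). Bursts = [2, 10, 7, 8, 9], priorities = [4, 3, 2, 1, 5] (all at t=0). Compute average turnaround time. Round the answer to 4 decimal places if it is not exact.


Sort by priority (ascending = highest first):
Order: [(1, 8), (2, 7), (3, 10), (4, 2), (5, 9)]
Completion times:
  Priority 1, burst=8, C=8
  Priority 2, burst=7, C=15
  Priority 3, burst=10, C=25
  Priority 4, burst=2, C=27
  Priority 5, burst=9, C=36
Average turnaround = 111/5 = 22.2

22.2


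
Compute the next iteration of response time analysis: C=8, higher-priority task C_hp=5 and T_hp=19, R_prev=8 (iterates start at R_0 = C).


R_next = C + ceil(R_prev / T_hp) * C_hp
ceil(8 / 19) = ceil(0.4211) = 1
Interference = 1 * 5 = 5
R_next = 8 + 5 = 13

13


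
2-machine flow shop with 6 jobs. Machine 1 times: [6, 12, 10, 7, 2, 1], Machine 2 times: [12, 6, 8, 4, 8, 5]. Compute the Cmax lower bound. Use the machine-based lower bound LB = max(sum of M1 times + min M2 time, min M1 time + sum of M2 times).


LB1 = sum(M1 times) + min(M2 times) = 38 + 4 = 42
LB2 = min(M1 times) + sum(M2 times) = 1 + 43 = 44
Lower bound = max(LB1, LB2) = max(42, 44) = 44

44


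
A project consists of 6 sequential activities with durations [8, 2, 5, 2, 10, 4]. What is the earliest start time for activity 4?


Activity 4 starts after activities 1 through 3 complete.
Predecessor durations: [8, 2, 5]
ES = 8 + 2 + 5 = 15

15


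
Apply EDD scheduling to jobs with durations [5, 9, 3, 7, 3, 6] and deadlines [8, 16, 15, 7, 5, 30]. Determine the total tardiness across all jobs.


Sort by due date (EDD order): [(3, 5), (7, 7), (5, 8), (3, 15), (9, 16), (6, 30)]
Compute completion times and tardiness:
  Job 1: p=3, d=5, C=3, tardiness=max(0,3-5)=0
  Job 2: p=7, d=7, C=10, tardiness=max(0,10-7)=3
  Job 3: p=5, d=8, C=15, tardiness=max(0,15-8)=7
  Job 4: p=3, d=15, C=18, tardiness=max(0,18-15)=3
  Job 5: p=9, d=16, C=27, tardiness=max(0,27-16)=11
  Job 6: p=6, d=30, C=33, tardiness=max(0,33-30)=3
Total tardiness = 27

27


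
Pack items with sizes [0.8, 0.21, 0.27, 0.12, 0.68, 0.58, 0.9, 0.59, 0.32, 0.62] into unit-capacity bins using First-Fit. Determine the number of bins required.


Place items sequentially using First-Fit:
  Item 0.8 -> new Bin 1
  Item 0.21 -> new Bin 2
  Item 0.27 -> Bin 2 (now 0.48)
  Item 0.12 -> Bin 1 (now 0.92)
  Item 0.68 -> new Bin 3
  Item 0.58 -> new Bin 4
  Item 0.9 -> new Bin 5
  Item 0.59 -> new Bin 6
  Item 0.32 -> Bin 2 (now 0.8)
  Item 0.62 -> new Bin 7
Total bins used = 7

7


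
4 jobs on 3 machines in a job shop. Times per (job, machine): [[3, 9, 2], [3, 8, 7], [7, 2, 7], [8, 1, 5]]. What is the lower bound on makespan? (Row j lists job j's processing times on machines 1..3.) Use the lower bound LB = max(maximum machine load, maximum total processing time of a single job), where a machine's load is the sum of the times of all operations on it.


Machine loads:
  Machine 1: 3 + 3 + 7 + 8 = 21
  Machine 2: 9 + 8 + 2 + 1 = 20
  Machine 3: 2 + 7 + 7 + 5 = 21
Max machine load = 21
Job totals:
  Job 1: 14
  Job 2: 18
  Job 3: 16
  Job 4: 14
Max job total = 18
Lower bound = max(21, 18) = 21

21


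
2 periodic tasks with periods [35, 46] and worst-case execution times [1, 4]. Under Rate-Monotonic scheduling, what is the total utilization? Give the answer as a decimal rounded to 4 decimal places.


Compute individual utilizations (exact fractions):
  Task 1: C/T = 1/35 (approx. 0.0286)
  Task 2: C/T = 4/46 = 2/23 (approx. 0.087)
Total utilization U = 1/35 + 2/23 = 93/805
Rounded to 4 decimal places: U = 0.1155
RM (Liu & Layland) bound for 2 tasks = 0.828427; compare with U = 93/805 (approx. 0.115528)
U <= bound, so schedulable by RM sufficient condition.

0.1155


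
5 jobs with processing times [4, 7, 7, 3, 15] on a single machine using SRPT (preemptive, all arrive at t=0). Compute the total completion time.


Since all jobs arrive at t=0, SRPT equals SPT ordering.
SPT order: [3, 4, 7, 7, 15]
Completion times:
  Job 1: p=3, C=3
  Job 2: p=4, C=7
  Job 3: p=7, C=14
  Job 4: p=7, C=21
  Job 5: p=15, C=36
Total completion time = 3 + 7 + 14 + 21 + 36 = 81

81


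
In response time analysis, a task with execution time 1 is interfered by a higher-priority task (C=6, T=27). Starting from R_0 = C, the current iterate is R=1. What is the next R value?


R_next = C + ceil(R_prev / T_hp) * C_hp
ceil(1 / 27) = ceil(0.037) = 1
Interference = 1 * 6 = 6
R_next = 1 + 6 = 7

7


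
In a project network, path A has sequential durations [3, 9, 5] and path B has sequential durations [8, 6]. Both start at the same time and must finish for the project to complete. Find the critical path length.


Path A total = 3 + 9 + 5 = 17
Path B total = 8 + 6 = 14
Critical path = longest path = max(17, 14) = 17

17


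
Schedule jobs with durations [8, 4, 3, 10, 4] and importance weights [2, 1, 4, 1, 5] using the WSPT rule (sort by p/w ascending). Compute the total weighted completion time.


Compute p/w ratios and sort ascending (WSPT): [(3, 4), (4, 5), (8, 2), (4, 1), (10, 1)]
Compute weighted completion times:
  Job (p=3,w=4): C=3, w*C=4*3=12
  Job (p=4,w=5): C=7, w*C=5*7=35
  Job (p=8,w=2): C=15, w*C=2*15=30
  Job (p=4,w=1): C=19, w*C=1*19=19
  Job (p=10,w=1): C=29, w*C=1*29=29
Total weighted completion time = 125

125


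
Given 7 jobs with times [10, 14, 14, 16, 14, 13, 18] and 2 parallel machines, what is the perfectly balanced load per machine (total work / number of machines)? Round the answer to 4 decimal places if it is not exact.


Total processing time = 10 + 14 + 14 + 16 + 14 + 13 + 18 = 99
Number of machines = 2
Ideal balanced load = 99 / 2 = 49.5

49.5
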